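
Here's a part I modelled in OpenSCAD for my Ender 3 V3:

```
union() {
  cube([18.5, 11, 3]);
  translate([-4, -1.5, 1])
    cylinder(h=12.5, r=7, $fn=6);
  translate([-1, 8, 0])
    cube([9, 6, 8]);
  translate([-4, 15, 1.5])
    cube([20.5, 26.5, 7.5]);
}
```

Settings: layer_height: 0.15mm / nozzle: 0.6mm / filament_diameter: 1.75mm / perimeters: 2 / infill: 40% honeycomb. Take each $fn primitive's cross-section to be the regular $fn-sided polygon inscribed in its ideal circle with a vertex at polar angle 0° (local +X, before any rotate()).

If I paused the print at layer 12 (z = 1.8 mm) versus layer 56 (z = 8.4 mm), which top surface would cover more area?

layer 12 (z = 1.8 mm)

Layer 12 (z = 1.8): the cube is present — its section is the full 18.5×11 rectangle (area 203.50 mm²); the r=7 cylinder at (-4, -1.5) gives a regular 6-gon of circumradius 7 (constant along its height) (area = (6/2)·7.000²·sin(360°/6) = 127.31 mm²); the cube at (-1, 8) (footprint 9×6) is included at this height (area 54.00 mm²); the 20.5×26.5 cube at (-4, 15) contributes its full rectangle (area 543.25 mm²); Taking the union: the regions partially overlap — summed areas 928.06 mm² minus the doubly-counted overlap 27.94 mm² gives 900.11 mm² — area = 900.11 mm². So its area = 900.11 mm². Layer 56 (z = 8.4): the cube is not intersected at this z (z outside [0, 3]); the r=7 cylinder at (-4, -1.5) gives a regular 6-gon of circumradius 7 (constant along its height) (area = (6/2)·7.000²·sin(360°/6) = 127.31 mm²); the cube at (-1, 8) is not intersected at this z (z outside [0, 8]); the 20.5×26.5 cube at (-4, 15) contributes its full rectangle (area 543.25 mm²); Merging all regions: the 2 present regions are separate (no shared area or edge), so areas and boundary lengths simply add and each stays a separate island — area = 670.56 mm². So its area = 670.56 mm². Layer 12 is larger (900.11 vs 670.56 mm²).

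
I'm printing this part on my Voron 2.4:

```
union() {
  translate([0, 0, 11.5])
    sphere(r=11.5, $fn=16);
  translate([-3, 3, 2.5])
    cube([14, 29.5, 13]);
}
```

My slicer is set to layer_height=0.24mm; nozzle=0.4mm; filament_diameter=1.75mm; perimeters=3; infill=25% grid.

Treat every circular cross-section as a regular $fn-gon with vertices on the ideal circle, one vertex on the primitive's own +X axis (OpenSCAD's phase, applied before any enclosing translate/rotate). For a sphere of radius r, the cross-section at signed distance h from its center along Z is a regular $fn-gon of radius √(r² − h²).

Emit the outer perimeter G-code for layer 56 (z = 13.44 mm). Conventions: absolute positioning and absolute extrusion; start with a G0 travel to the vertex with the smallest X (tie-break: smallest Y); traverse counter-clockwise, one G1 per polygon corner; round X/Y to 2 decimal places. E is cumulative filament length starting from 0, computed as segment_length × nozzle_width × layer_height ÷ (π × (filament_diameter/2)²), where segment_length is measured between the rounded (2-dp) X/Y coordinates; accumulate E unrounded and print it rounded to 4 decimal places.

G0 X-11.34 Y0.00 Z13.44
G1 X-10.47 Y-4.34 E0.1767
G1 X-8.02 Y-8.02 E0.3531
G1 X-4.34 Y-10.47 E0.5296
G1 X0.00 Y-11.34 E0.7062
G1 X4.34 Y-10.47 E0.8829
G1 X8.02 Y-8.02 E1.0593
G1 X10.47 Y-4.34 E1.2358
G1 X11.34 Y0.00 E1.4125
G1 X10.74 Y3.00 E1.5346
G1 X11.00 Y3.00 E1.5449
G1 X11.00 Y32.50 E2.7224
G1 X-3.00 Y32.50 E3.2811
G1 X-3.00 Y10.74 E4.1496
G1 X-4.34 Y10.47 E4.2042
G1 X-8.02 Y8.02 E4.3806
G1 X-10.47 Y4.34 E4.5571
G1 X-11.34 Y0.00 E4.7337

At z = 13.44 mm: the sphere: section is a regular 16-gon, circumradius = √(r²−h²) = √(11.5²−1.94²) = 11.335; the cube at (-3, 3) is present — its section is the full 14×29.5 rectangle; Taking the union: the regions partially overlap (shared area 89.34 mm²), so overlapping operands fuse into one piece — 1 connected region. The outline is a single polygon with 17 vertices. Extrusion per mm of travel: 0.4 × 0.24 / (π × 0.875²) = 0.039912. Accumulating E over each segment gives final E = 4.7337.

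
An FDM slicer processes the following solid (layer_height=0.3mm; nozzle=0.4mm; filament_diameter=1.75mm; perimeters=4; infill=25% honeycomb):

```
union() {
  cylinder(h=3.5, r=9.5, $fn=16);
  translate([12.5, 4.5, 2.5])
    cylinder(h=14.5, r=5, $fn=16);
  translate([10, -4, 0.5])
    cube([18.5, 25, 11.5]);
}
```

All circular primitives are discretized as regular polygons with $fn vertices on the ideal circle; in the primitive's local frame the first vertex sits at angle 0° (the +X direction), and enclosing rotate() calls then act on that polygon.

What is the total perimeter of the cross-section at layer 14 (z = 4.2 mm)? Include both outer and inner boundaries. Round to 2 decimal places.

88.84 mm

At z = 4.2 mm: the cylinder is not intersected at this z (z outside [0, 3.5]); the r=5 cylinder at (12.5, 4.5) gives a regular 16-gon of circumradius 5 (constant along its height) (perimeter = 2·16·5.000·sin(180°/16) = 31.21 mm); the cube at (10, -4) is present — its section is the full 18.5×25 rectangle (perimeter 87.00 mm); Combining (union): the regions partially overlap (shared area 61.86 mm²), so the edge portions inside another operand are dropped and the merged outline is re-measured after clipping — boundary = 88.84 mm. Overall, the cross-section is a single solid region. Total boundary length (outer) = 88.84 mm.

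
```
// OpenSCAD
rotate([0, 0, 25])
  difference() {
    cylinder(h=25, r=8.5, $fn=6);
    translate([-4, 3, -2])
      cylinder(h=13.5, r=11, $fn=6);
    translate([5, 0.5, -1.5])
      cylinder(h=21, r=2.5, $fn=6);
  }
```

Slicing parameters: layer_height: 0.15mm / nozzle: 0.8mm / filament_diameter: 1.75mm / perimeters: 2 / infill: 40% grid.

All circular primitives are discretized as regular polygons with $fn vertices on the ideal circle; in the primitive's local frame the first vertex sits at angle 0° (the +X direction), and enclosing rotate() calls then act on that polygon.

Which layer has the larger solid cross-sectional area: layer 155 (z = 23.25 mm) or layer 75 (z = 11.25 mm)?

Layer 155 (z = 23.25): the r=8.5 cylinder contributes a regular 6-gon of circumradius 8.5 (area = (6/2)·8.500²·sin(360°/6) = 187.71 mm²); the cylinder at (-4, 3) is absent (z outside [-2, 11.5]); the cylinder at (5, 0.5) is absent (z outside [-1.5, 19.5]); Taking the first minus the rest: none of the subtracted shapes is present at this height, so the r=8.5 cylinder is unchanged — area = 187.71 mm²; (rotated 25° about Z; rotation is an isometry so areas/perimeters/island counts are preserved). So its area = 187.71 mm². Layer 75 (z = 11.25): the cylinder: section is a regular 6-gon, circumradius r=8.5 (area = (6/2)·8.500²·sin(360°/6) = 187.71 mm²); the r=11 cylinder at (-4, 3) gives a regular 6-gon of circumradius 11 (constant along its height) (area = (6/2)·11.000²·sin(360°/6) = 314.37 mm²); the cylinder at (5, 0.5): section is a regular 6-gon, circumradius r=2.5 (area = (6/2)·2.500²·sin(360°/6) = 16.24 mm²); Taking the first minus the rest: starting from the r=8.5 cylinder (187.71 mm²), the r=11 cylinder at (-4, 3) partially overlaps it — only the 154.59 mm² overlap (of its 314.37 mm²) is removed, clipping the outline; the r=2.5 cylinder at (5, 0.5) partially overlaps it — only the 5.84 mm² overlap (of its 16.24 mm²) is removed, clipping the outline — area = 27.27 mm²; (whole slice rotated 25° about Z — lengths, areas and connectivity unchanged). So its area = 27.27 mm². Layer 155 is larger (187.71 vs 27.27 mm²).

layer 155 (z = 23.25 mm)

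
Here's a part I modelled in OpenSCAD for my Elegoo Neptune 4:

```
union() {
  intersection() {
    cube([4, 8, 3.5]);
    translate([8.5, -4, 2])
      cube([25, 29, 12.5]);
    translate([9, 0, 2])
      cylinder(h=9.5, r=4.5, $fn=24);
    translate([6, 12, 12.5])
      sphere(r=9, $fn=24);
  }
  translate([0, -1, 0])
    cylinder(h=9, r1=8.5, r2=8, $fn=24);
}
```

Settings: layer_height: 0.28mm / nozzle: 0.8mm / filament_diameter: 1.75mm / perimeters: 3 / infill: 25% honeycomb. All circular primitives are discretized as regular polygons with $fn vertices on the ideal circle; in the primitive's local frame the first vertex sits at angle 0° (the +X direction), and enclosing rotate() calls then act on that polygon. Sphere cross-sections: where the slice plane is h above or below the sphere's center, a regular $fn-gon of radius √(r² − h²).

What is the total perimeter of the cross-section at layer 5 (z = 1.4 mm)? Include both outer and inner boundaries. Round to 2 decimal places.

At z = 1.4 mm: the 4×8 cube contributes its full rectangle (perimeter 24.00 mm); the cube at (8.5, -4) is absent (z outside [2, 14.5]); the cylinder at (9, 0) does not reach this height (z outside [2, 11.5]); the sphere at (6, 12) does not reach this height (|z−center|=11.100 > r=9); Keeping only the common overlap: at least one operand is absent at this height, so nothing remains; the cone at (0, -1) (r1=8.5→r2=8) has section circumradius 8.422 here — a regular 24-gon (perimeter = 2·24·8.422·sin(180°/24) = 52.77 mm); Taking the union: only the cone at (0, -1) is present, so the union is just that shape — boundary = 52.77 mm. Overall, the cross-section is a single solid region. Total boundary length (outer) = 52.77 mm.

52.77 mm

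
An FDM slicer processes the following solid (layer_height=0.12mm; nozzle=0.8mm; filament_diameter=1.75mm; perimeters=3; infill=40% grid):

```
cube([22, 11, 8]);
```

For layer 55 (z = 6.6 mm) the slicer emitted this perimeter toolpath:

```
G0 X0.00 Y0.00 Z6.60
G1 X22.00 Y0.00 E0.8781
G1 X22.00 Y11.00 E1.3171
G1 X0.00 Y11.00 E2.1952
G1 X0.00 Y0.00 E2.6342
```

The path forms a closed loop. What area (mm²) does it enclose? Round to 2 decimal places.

Apply the shoelace formula to the sequence of (X, Y) vertices; enclosed area = 242.00 mm².

242.00 mm²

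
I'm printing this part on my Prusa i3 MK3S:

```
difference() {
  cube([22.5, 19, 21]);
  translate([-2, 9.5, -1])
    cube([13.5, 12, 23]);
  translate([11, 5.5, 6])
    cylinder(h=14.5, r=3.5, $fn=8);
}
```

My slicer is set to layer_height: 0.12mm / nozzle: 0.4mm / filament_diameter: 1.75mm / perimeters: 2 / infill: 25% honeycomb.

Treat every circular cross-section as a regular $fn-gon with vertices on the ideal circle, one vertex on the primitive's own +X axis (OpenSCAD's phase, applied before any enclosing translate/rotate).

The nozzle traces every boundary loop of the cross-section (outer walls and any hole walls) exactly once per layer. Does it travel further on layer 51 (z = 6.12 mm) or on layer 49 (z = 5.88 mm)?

layer 51 (z = 6.12 mm)

Layer 51 (z = 6.12): the 22.5×19 cube contributes its full rectangle (perimeter 83.00 mm); the cube at (-2, 9.5) (footprint 13.5×12) is included at this height (perimeter 51.00 mm); the r=3.5 cylinder at (11, 5.5) contributes a regular 8-gon of circumradius 3.5 (perimeter = 2·8·3.500·sin(180°/8) = 21.43 mm); Taking the first minus the rest: starting from the 22.5×19 cube, the 13.5×12 cube at (-2, 9.5) partially overlaps it — only the 109.25 mm² overlap (of its 162.00 mm²) is removed, clipping the outline; the r=3.5 cylinder at (11, 5.5) lies wholly inside it (removes its full 34.65 mm² and its 21.43 mm outline becomes a hole wall) — boundary (outer + 1 inner loop) = 104.43 mm. So its perimeter = 104.43 mm. Layer 49 (z = 5.88): the cube (footprint 22.5×19) is included at this height (perimeter 83.00 mm); the cube at (-2, 9.5) (footprint 13.5×12) is included at this height (perimeter 51.00 mm); the cylinder at (11, 5.5) does not reach this height (z outside [6, 20.5]); After the difference (first − rest): starting from the 22.5×19 cube, the 13.5×12 cube at (-2, 9.5) partially overlaps it — only the 109.25 mm² overlap (of its 162.00 mm²) is removed, clipping the outline — boundary = 83.00 mm. So its perimeter = 83.00 mm. Layer 51 is larger (104.43 vs 83.00 mm).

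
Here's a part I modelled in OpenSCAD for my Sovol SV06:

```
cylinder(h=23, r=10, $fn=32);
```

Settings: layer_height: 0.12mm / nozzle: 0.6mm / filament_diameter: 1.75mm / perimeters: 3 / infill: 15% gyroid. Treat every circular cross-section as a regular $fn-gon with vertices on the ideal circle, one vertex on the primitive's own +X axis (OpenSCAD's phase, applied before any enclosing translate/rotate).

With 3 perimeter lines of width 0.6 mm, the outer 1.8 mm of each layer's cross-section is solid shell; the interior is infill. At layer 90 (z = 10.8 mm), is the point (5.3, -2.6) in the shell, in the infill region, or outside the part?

At z = 10.8 mm: the r=10 cylinder contributes a regular 32-gon of circumradius 10. Overall, the cross-section is a single solid region. The nearest boundary edge runs (8.31, -5.56)→(9.24, -3.83); distance from the point to it = 4.05 mm. The point is inside the cross-section and 4.05 mm from the nearest boundary — more than the 1.8 mm shell width (3 × 0.6), so it's in the infill interior.

infill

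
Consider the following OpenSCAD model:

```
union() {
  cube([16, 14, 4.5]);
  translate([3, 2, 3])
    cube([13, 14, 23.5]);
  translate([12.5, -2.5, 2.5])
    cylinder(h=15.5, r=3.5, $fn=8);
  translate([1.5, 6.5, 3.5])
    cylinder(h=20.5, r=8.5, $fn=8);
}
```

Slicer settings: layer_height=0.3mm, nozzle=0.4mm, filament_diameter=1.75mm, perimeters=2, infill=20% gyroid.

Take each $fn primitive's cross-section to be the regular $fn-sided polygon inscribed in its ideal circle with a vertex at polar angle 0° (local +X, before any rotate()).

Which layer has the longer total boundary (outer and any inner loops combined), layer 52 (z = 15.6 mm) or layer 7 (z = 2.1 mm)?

layer 52 (z = 15.6 mm)

Layer 52 (z = 15.6): the cube does not reach this height (z outside [0, 4.5]); the 13×14 cube at (3, 2) contributes its full rectangle (perimeter 54.00 mm); the r=3.5 cylinder at (12.5, -2.5) gives a regular 8-gon of circumradius 3.5 (constant along its height) (perimeter = 2·8·3.500·sin(180°/8) = 21.43 mm); the r=8.5 cylinder at (1.5, 6.5) contributes a regular 8-gon of circumradius 8.5 (perimeter = 2·8·8.500·sin(180°/8) = 52.04 mm); Taking the union: the regions partially overlap (shared area 66.11 mm²), so the edge portions inside another operand are dropped and the merged outline is re-measured after clipping — boundary = 93.70 mm. So its perimeter = 93.70 mm. Layer 7 (z = 2.1): the cube (footprint 16×14) is included at this height (perimeter 60.00 mm); the cube at (3, 2) is not intersected at this z (z outside [3, 26.5]); the cylinder at (12.5, -2.5) is not intersected at this z (z outside [2.5, 18]); the cylinder at (1.5, 6.5) is not intersected at this z (z outside [3.5, 24]); Merging all regions: only the 16×14 cube is present, so the union is just that shape — boundary = 60.00 mm. So its perimeter = 60.00 mm. Layer 52 is larger (93.70 vs 60.00 mm).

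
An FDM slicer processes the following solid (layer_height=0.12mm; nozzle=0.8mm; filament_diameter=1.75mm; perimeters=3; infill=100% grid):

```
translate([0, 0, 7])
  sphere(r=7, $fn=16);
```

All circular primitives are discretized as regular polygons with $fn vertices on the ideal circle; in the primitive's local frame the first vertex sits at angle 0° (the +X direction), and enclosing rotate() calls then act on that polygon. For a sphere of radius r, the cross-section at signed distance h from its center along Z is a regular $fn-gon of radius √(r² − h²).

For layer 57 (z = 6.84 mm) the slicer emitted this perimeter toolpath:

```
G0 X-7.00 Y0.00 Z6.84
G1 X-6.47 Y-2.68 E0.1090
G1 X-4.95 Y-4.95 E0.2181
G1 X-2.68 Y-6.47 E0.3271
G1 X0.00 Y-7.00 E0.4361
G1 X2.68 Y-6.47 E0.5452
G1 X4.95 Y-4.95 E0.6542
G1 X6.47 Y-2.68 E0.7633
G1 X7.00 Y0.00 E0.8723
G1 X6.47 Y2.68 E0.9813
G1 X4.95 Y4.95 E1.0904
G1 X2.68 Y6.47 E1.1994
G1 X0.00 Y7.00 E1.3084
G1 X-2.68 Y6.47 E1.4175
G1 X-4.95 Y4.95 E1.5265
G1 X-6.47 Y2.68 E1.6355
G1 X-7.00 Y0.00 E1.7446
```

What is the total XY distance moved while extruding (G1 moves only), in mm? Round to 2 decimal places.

Sum the Euclidean lengths of each G1 segment: total = 43.71 mm.

43.71 mm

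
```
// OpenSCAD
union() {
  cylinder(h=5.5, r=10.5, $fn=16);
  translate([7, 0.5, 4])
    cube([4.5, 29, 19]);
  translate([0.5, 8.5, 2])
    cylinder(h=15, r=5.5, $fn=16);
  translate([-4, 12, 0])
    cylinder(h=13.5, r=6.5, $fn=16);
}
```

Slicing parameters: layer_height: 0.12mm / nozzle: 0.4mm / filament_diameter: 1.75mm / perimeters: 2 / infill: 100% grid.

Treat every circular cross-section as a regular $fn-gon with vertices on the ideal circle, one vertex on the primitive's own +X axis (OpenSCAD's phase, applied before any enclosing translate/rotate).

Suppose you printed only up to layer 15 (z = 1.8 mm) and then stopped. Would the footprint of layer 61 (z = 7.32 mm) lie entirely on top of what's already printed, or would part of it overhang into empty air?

part overhangs

Compare the two slices. At z = 1.8: the r=10.5 cylinder contributes a regular 16-gon of circumradius 10.5 (area = (16/2)·10.500²·sin(360°/16) = 337.53 mm²); the cube at (7, 0.5) does not reach this height (z outside [4, 23]); the cylinder at (0.5, 8.5) is not intersected at this z (z outside [2, 17]); the r=6.5 cylinder at (-4, 12) contributes a regular 16-gon of circumradius 6.5 (area = (16/2)·6.500²·sin(360°/16) = 129.35 mm²); Combining (union): the regions partially overlap — summed areas 466.87 mm² minus the doubly-counted overlap 30.04 mm² gives 436.83 mm² — area = 436.83 mm². At z = 7.32: the cylinder is absent (z outside [0, 5.5]); the cube at (7, 0.5) is present — its section is the full 4.5×29 rectangle (area 130.50 mm²); the r=5.5 cylinder at (0.5, 8.5) contributes a regular 16-gon of circumradius 5.5 (area = (16/2)·5.500²·sin(360°/16) = 92.61 mm²); the cylinder at (-4, 12): section is a regular 16-gon, circumradius r=6.5 (area = (16/2)·6.500²·sin(360°/16) = 129.35 mm²); Combining (union): the regions partially overlap — summed areas 352.46 mm² minus the doubly-counted overlap 44.99 mm² gives 307.46 mm² — area = 307.46 mm². Checking containment: at z = 7.32 the cross-section extends beyond the z = 1.8 cross-section by about 124.46 mm².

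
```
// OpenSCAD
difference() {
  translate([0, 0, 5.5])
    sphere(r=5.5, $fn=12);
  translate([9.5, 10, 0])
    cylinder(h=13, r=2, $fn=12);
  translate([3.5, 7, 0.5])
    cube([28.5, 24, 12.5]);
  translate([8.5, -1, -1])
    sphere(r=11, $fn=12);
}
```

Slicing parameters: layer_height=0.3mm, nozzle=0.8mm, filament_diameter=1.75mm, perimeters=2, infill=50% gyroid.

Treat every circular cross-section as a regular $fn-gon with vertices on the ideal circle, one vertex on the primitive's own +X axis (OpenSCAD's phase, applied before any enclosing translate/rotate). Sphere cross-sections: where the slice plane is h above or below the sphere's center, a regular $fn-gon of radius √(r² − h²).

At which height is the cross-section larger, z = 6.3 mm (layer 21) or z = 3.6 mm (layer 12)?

layer 21 (z = 6.3 mm)

Layer 21 (z = 6.3): the sphere: section is a regular 12-gon, circumradius = √(r²−h²) = √(5.5²−0.8²) = 5.442 (area = (12/2)·5.442²·sin(360°/12) = 88.83 mm²); the r=2 cylinder at (9.5, 10) contributes a regular 12-gon of circumradius 2 (area = (12/2)·2.000²·sin(360°/12) = 12.00 mm²); the cube at (3.5, 7) (footprint 28.5×24) is included at this height (area 684.00 mm²); the r=11 sphere at (8.5, -1) slices to a regular 12-gon of circumradius 8.229 (√(r²−h²) with h=7.3 from center) (area = (12/2)·8.229²·sin(360°/12) = 203.13 mm²); Taking the first minus the rest: starting from the r=5.5 sphere (88.83 mm²), the r=2 cylinder at (9.5, 10) misses the remaining region (no effect); the 28.5×24 cube at (3.5, 7) misses the remaining region (no effect); the r=11 sphere at (8.5, -1) partially overlaps it — only the 33.00 mm² overlap (of its 203.13 mm²) is removed, clipping the outline — area = 55.83 mm². So its area = 55.83 mm². Layer 12 (z = 3.6): the r=5.5 sphere slices to a regular 12-gon of circumradius 5.161 (√(r²−h²) with h=1.9 from center) (area = (12/2)·5.161²·sin(360°/12) = 79.92 mm²); the r=2 cylinder at (9.5, 10) gives a regular 12-gon of circumradius 2 (constant along its height) (area = (12/2)·2.000²·sin(360°/12) = 12.00 mm²); the cube at (3.5, 7) (footprint 28.5×24) is included at this height (area 684.00 mm²); the sphere at (8.5, -1): section is a regular 12-gon, circumradius = √(r²−h²) = √(11²−4.6²) = 9.992 (area = (12/2)·9.992²·sin(360°/12) = 299.52 mm²); Subtracting the remaining from the first: starting from the r=5.5 sphere (79.92 mm²), the r=2 cylinder at (9.5, 10) misses the remaining region (no effect); the 28.5×24 cube at (3.5, 7) misses the remaining region (no effect); the r=11 sphere at (8.5, -1) partially overlaps it — only the 47.55 mm² overlap (of its 299.52 mm²) is removed, clipping the outline — area = 32.37 mm². So its area = 32.37 mm². Layer 21 is larger (55.83 vs 32.37 mm²).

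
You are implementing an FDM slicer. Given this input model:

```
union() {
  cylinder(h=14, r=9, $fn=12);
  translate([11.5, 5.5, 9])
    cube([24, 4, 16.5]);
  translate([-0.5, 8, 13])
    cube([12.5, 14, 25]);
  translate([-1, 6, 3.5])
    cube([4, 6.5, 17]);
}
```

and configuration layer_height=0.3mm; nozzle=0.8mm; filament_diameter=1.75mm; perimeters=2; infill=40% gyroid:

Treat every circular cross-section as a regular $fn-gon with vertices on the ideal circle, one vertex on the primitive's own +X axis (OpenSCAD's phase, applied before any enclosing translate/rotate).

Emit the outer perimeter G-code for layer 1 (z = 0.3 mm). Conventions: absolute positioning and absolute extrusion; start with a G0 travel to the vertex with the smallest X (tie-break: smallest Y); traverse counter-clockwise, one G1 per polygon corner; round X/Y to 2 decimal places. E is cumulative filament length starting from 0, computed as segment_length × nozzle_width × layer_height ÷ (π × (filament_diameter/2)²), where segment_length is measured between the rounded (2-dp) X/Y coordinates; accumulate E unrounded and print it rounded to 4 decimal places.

At z = 0.3 mm: the r=9 cylinder gives a regular 12-gon of circumradius 9 (constant along its height); the cube at (11.5, 5.5) does not reach this height (z outside [9, 25.5]); the cube at (-0.5, 8) is absent (z outside [13, 38]); the cube at (-1, 6) does not reach this height (z outside [3.5, 20.5]); Combining (union): only the r=9 cylinder is present, so the union is just that shape — 1 connected region. The outline is a single polygon with 12 vertices. Extrusion per mm of travel: 0.8 × 0.3 / (π × 0.875²) = 0.099780. Accumulating E over each segment gives final E = 5.5767.

G0 X-9.00 Y0.00 Z0.30
G1 X-7.79 Y-4.50 E0.4650
G1 X-4.50 Y-7.79 E0.9292
G1 X0.00 Y-9.00 E1.3942
G1 X4.50 Y-7.79 E1.8591
G1 X7.79 Y-4.50 E2.3234
G1 X9.00 Y0.00 E2.7884
G1 X7.79 Y4.50 E3.2533
G1 X4.50 Y7.79 E3.7176
G1 X0.00 Y9.00 E4.1825
G1 X-4.50 Y7.79 E4.6475
G1 X-7.79 Y4.50 E5.1117
G1 X-9.00 Y0.00 E5.5767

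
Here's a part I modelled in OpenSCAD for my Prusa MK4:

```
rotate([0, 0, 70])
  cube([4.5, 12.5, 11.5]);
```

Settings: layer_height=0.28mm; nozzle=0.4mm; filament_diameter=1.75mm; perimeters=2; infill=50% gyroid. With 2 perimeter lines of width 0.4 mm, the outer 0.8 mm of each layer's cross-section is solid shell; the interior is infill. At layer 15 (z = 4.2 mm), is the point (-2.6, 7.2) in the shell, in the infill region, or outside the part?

At z = 4.2 mm: the 4.5×12.5 cube contributes its full rectangle; (rotated 70° about Z; rotation is an isometry so areas/perimeters/island counts are preserved). Overall, the cross-section is a single solid region. Undo the 70° rotation: the query point maps to (5.877, 4.906) in the un-rotated model frame. The nearest boundary edge runs (4.50, 0.00)→(4.50, 12.50); distance from the point to it = 1.38 mm. The point is not inside any of the regions above, so it lies outside the cross-section (1.38 mm from the nearest boundary).

outside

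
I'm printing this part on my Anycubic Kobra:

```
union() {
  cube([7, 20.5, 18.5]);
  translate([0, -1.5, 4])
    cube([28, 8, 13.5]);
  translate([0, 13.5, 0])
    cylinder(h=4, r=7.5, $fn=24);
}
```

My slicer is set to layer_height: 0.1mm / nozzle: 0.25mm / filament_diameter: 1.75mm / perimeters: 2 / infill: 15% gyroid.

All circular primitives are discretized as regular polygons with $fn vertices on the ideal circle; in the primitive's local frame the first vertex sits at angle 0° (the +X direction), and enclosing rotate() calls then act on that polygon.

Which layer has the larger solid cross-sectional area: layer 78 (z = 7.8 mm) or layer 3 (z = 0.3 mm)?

Layer 78 (z = 7.8): the cube is present — its section is the full 7×20.5 rectangle (area 143.50 mm²); the 28×8 cube at (0, -1.5) contributes its full rectangle (area 224.00 mm²); the cylinder at (0, 13.5) does not reach this height (z outside [0, 4]); Merging all regions: the regions partially overlap — summed areas 367.50 mm² minus the doubly-counted overlap 45.50 mm² gives 322.00 mm² — area = 322.00 mm². So its area = 322.00 mm². Layer 3 (z = 0.3): the cube is present — its section is the full 7×20.5 rectangle (area 143.50 mm²); the cube at (0, -1.5) is not intersected at this z (z outside [4, 17.5]); the cylinder at (0, 13.5): section is a regular 24-gon, circumradius r=7.5 (area = (24/2)·7.500²·sin(360°/24) = 174.70 mm²); Merging all regions: the regions partially overlap — summed areas 318.20 mm² minus the doubly-counted overlap 84.97 mm² gives 233.24 mm² — area = 233.24 mm². So its area = 233.24 mm². Layer 78 is larger (322.00 vs 233.24 mm²).

layer 78 (z = 7.8 mm)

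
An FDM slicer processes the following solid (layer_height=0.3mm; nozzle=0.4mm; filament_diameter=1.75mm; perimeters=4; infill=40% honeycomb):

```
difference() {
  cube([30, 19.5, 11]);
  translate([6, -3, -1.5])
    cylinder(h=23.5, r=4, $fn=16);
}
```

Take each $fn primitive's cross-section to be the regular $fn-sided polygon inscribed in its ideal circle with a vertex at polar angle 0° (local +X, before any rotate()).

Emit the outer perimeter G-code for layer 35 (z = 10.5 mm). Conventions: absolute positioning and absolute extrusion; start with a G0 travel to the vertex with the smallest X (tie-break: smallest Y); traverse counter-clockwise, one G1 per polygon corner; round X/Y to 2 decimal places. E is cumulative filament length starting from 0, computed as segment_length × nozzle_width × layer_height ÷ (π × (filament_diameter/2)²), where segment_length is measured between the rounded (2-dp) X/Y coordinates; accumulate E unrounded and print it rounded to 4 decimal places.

At z = 10.5 mm: the 30×19.5 cube contributes its full rectangle; the r=4 cylinder at (6, -3) gives a regular 16-gon of circumradius 4 (constant along its height); Taking the first minus the rest: starting from the 30×19.5 cube, the r=4 cylinder at (6, -3) partially overlaps it — only the 3.32 mm² overlap (of its 48.98 mm²) is removed, clipping the outline — 1 connected region. The outline is a single polygon with 9 vertices. Extrusion per mm of travel: 0.4 × 0.3 / (π × 0.875²) = 0.049890. Accumulating E over each segment gives final E = 4.9634.

G0 X0.00 Y0.00 Z10.50
G1 X3.43 Y0.00 E0.1711
G1 X4.47 Y0.70 E0.2337
G1 X6.00 Y1.00 E0.3115
G1 X7.53 Y0.70 E0.3892
G1 X8.57 Y0.00 E0.4518
G1 X30.00 Y0.00 E1.5209
G1 X30.00 Y19.50 E2.4938
G1 X0.00 Y19.50 E3.9905
G1 X0.00 Y0.00 E4.9634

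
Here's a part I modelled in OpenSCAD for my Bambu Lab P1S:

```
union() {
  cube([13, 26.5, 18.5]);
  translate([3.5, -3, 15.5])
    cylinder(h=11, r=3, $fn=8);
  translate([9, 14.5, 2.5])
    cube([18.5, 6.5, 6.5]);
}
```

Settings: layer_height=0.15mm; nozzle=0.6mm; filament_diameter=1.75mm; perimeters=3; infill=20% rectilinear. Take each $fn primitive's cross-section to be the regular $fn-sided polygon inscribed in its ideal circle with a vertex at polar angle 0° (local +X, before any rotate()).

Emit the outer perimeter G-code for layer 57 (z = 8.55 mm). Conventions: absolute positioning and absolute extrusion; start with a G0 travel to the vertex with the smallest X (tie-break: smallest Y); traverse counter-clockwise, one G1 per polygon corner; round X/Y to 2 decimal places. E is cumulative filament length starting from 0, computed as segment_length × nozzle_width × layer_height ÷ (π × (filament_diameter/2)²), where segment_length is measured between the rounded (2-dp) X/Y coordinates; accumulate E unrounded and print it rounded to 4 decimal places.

At z = 8.55 mm: the 13×26.5 cube contributes its full rectangle; the cylinder at (3.5, -3) is not intersected at this z (z outside [15.5, 26.5]); the cube at (9, 14.5) (footprint 18.5×6.5) is included at this height; Combining (union): the regions partially overlap (shared area 26.00 mm²), so overlapping operands fuse into one piece — 1 connected region. The outline is a single polygon with 8 vertices. Extrusion per mm of travel: 0.6 × 0.15 / (π × 0.875²) = 0.037418. Accumulating E over each segment gives final E = 4.0411.

G0 X0.00 Y0.00 Z8.55
G1 X13.00 Y0.00 E0.4864
G1 X13.00 Y14.50 E1.0290
G1 X27.50 Y14.50 E1.5715
G1 X27.50 Y21.00 E1.8148
G1 X13.00 Y21.00 E2.3573
G1 X13.00 Y26.50 E2.5631
G1 X0.00 Y26.50 E3.0495
G1 X0.00 Y0.00 E4.0411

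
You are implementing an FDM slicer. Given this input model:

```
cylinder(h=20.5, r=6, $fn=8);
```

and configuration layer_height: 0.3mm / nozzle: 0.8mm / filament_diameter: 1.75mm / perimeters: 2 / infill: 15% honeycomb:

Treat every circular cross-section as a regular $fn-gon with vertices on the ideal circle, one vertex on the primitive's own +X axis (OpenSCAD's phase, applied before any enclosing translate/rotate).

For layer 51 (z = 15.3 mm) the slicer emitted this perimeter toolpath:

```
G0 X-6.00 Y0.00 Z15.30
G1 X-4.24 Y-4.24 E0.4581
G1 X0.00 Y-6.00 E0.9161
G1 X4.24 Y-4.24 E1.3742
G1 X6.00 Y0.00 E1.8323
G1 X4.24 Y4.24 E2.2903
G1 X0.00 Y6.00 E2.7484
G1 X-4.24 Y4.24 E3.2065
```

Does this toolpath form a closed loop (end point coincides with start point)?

no

Start point (G0): (-6.00, 0.00). End point (last G1): the path does not return to the start — open.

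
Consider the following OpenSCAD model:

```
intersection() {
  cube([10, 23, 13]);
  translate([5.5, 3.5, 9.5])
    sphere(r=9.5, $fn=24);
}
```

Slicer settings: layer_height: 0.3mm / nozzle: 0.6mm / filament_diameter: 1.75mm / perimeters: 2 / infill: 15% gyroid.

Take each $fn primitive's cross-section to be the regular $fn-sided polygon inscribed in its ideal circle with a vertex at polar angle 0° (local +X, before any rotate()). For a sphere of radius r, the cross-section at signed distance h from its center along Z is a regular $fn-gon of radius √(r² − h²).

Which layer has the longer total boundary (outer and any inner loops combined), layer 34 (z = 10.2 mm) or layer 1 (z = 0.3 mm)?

layer 34 (z = 10.2 mm)

Layer 34 (z = 10.2): the 10×23 cube contributes its full rectangle (perimeter 66.00 mm); the r=9.5 sphere at (5.5, 3.5) contributes a regular 24-gon of circumradius √(9.5²−0.7²) = 9.474 (perimeter = 2·24·9.474·sin(180°/24) = 59.36 mm); Taking the intersection: the r=9.5 sphere at (5.5, 3.5) partially overlaps the 10×23 cube; clipping to the common part keeps 124.41 mm² — boundary = 43.52 mm. So its perimeter = 43.52 mm. Layer 1 (z = 0.3): the cube (footprint 10×23) is included at this height (perimeter 66.00 mm); the sphere at (5.5, 3.5): section is a regular 24-gon, circumradius = √(r²−h²) = √(9.5²−9.2²) = 2.369 (perimeter = 2·24·2.369·sin(180°/24) = 14.84 mm); Keeping only the common overlap: the r=9.5 sphere at (5.5, 3.5) lies inside the 10×23 cube, so the common part is the r=9.5 sphere at (5.5, 3.5) itself — boundary = 14.84 mm. So its perimeter = 14.84 mm. Layer 34 is larger (43.52 vs 14.84 mm).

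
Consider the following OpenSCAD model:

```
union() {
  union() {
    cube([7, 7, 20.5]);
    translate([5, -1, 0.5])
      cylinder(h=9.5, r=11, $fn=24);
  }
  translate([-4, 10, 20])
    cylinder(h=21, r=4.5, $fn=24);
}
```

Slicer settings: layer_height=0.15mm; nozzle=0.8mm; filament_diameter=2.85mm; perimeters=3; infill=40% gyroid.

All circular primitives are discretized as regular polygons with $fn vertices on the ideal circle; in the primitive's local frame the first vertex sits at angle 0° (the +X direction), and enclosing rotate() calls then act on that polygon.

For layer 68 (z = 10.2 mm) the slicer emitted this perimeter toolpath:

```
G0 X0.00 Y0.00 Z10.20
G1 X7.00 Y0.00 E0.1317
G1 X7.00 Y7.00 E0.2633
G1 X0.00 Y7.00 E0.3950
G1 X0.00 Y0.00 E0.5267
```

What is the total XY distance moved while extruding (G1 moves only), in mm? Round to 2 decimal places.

Sum the Euclidean lengths of each G1 segment: total = 28.00 mm.

28.00 mm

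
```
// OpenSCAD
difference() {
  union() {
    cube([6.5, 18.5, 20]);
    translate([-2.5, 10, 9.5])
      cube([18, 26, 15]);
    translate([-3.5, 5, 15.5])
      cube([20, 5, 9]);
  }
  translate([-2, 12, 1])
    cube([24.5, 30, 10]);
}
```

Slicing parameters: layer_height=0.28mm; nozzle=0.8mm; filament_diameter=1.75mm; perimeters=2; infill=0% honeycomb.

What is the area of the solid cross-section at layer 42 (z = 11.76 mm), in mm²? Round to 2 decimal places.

At z = 11.76 mm: the cube (footprint 6.5×18.5) is included at this height (area 120.25 mm²); the cube at (-2.5, 10) (footprint 18×26) is included at this height (area 468.00 mm²); the cube at (-3.5, 5) is absent (z outside [15.5, 24.5]); Merging all regions: the regions partially overlap — summed areas 588.25 mm² minus the doubly-counted overlap 55.25 mm² gives 533.00 mm² — area = 533.00 mm²; the cube at (-2, 12) is not intersected at this z (z outside [1, 11]); Subtracting the remaining from the first: none of the subtracted shapes is present at this height, so the result so far is unchanged — area = 533.00 mm². Overall, the cross-section is a single solid region. Net area = 533.00 mm².

533.00 mm²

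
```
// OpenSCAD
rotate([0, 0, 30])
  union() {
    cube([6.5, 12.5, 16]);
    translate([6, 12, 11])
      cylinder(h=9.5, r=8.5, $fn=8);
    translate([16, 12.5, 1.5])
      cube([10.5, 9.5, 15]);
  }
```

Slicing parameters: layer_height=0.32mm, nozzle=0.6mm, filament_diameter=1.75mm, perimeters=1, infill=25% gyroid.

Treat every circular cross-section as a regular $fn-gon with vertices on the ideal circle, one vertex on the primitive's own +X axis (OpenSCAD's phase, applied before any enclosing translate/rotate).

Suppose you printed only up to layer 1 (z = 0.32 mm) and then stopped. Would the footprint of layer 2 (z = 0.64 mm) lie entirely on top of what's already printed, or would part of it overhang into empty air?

entirely on top

Compare the two slices. At z = 0.32: the cube is present — its section is the full 6.5×12.5 rectangle (area 81.25 mm²); the cylinder at (6, 12) is not intersected at this z (z outside [11, 20.5]); the cube at (16, 12.5) does not reach this height (z outside [1.5, 16.5]); Combining (union): only the 6.5×12.5 cube is present, so the union is just that shape — area = 81.25 mm²; (rotated 30° about Z; rotation is an isometry so areas/perimeters/island counts are preserved). At z = 0.64: the cube is present — its section is the full 6.5×12.5 rectangle (area 81.25 mm²); the cylinder at (6, 12) does not reach this height (z outside [11, 20.5]); the cube at (16, 12.5) does not reach this height (z outside [1.5, 16.5]); Merging all regions: only the 6.5×12.5 cube is present, so the union is just that shape — area = 81.25 mm²; (whole slice rotated 30° about Z — lengths, areas and connectivity unchanged). Checking containment: the cross-section at z = 0.64 is a subset of the cross-section at z = 0.32.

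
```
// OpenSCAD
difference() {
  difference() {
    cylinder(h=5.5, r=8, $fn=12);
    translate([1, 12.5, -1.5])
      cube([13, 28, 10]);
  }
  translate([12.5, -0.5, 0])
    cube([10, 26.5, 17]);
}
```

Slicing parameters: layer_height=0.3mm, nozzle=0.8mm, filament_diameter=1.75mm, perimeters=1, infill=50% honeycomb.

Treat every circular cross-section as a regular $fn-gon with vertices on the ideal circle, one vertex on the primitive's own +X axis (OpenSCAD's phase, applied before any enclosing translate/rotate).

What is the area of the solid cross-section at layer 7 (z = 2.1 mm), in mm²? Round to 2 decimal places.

192.00 mm²

At z = 2.1 mm: the r=8 cylinder contributes a regular 12-gon of circumradius 8 (area = (12/2)·8.000²·sin(360°/12) = 192.00 mm²); the 13×28 cube at (1, 12.5) contributes its full rectangle (area 364.00 mm²); After the difference (first − rest): starting from the r=8 cylinder (192.00 mm²), the 13×28 cube at (1, 12.5) misses the remaining region (no effect) — area = 192.00 mm²; the cube at (12.5, -0.5) is present — its section is the full 10×26.5 rectangle (area 265.00 mm²); Subtracting the remaining from the first: starting from the result so far (192.00 mm²), the 10×26.5 cube at (12.5, -0.5) misses the remaining region (no effect) — area = 192.00 mm². Overall, the cross-section is a single solid region. Net area = 192.00 mm².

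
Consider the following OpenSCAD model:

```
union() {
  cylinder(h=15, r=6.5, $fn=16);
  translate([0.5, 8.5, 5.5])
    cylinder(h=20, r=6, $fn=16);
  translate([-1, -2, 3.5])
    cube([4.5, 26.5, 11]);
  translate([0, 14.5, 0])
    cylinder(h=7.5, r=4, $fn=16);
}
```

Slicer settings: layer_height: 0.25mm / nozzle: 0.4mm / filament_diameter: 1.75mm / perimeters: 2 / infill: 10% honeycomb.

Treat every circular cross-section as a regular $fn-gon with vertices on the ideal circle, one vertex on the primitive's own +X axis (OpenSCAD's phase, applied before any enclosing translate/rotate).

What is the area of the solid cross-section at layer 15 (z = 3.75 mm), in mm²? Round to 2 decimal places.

At z = 3.75 mm: the r=6.5 cylinder gives a regular 16-gon of circumradius 6.5 (constant along its height) (area = (16/2)·6.500²·sin(360°/16) = 129.35 mm²); the cylinder at (0.5, 8.5) does not reach this height (z outside [5.5, 25.5]); the cube at (-1, -2) is present — its section is the full 4.5×26.5 rectangle (area 119.25 mm²); the r=4 cylinder at (0, 14.5) contributes a regular 16-gon of circumradius 4 (area = (16/2)·4.000²·sin(360°/16) = 48.98 mm²); Combining (union): the regions partially overlap — summed areas 297.58 mm² minus the doubly-counted overlap 67.86 mm² gives 229.72 mm² — area = 229.72 mm². Overall, the cross-section is a single solid region. Net area = 229.72 mm².

229.72 mm²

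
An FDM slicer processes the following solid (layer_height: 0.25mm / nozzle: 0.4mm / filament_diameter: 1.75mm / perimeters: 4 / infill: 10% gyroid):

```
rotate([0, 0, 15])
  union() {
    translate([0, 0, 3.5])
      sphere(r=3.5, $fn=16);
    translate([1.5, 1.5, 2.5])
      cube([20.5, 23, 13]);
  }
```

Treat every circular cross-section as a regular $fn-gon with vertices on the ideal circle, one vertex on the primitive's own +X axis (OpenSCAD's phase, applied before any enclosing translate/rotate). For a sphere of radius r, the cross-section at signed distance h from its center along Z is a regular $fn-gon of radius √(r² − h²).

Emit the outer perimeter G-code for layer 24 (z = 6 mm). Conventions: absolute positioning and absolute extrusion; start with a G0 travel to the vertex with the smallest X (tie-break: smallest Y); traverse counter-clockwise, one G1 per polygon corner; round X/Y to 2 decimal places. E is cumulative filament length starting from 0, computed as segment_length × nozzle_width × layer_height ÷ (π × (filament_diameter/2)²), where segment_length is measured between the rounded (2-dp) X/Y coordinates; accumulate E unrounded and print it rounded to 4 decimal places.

G0 X-4.89 Y24.05 Z6.00
G1 X0.96 Y2.21 E0.9400
G1 X0.32 Y2.43 E0.9681
G1 X-0.63 Y2.37 E1.0077
G1 X-1.49 Y1.94 E1.0477
G1 X-2.12 Y1.22 E1.0875
G1 X-2.43 Y0.32 E1.1270
G1 X-2.37 Y-0.63 E1.1666
G1 X-1.94 Y-1.49 E1.2066
G1 X-1.22 Y-2.12 E1.2464
G1 X-0.32 Y-2.43 E1.2859
G1 X0.63 Y-2.37 E1.3255
G1 X1.49 Y-1.94 E1.3655
G1 X2.12 Y-1.22 E1.4053
G1 X2.43 Y-0.32 E1.4448
G1 X2.37 Y0.63 E1.4844
G1 X1.94 Y1.49 E1.5244
G1 X1.43 Y1.94 E1.5527
G1 X20.86 Y7.14 E2.3889
G1 X14.91 Y29.36 E3.3453
G1 X-4.89 Y24.05 E4.1975

At z = 6 mm: the sphere: section is a regular 16-gon, circumradius = √(r²−h²) = √(3.5²−2.5²) = 2.449; the cube at (1.5, 1.5) is present — its section is the full 20.5×23 rectangle; Merging all regions: the regions partially overlap (shared area 0.09 mm²), so overlapping operands fuse into one piece — 1 connected region; (whole slice rotated 15° about Z — lengths, areas and connectivity unchanged). The outline is a single polygon with 20 vertices. Extrusion per mm of travel: 0.4 × 0.25 / (π × 0.875²) = 0.041575. Accumulating E over each segment gives final E = 4.1975.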